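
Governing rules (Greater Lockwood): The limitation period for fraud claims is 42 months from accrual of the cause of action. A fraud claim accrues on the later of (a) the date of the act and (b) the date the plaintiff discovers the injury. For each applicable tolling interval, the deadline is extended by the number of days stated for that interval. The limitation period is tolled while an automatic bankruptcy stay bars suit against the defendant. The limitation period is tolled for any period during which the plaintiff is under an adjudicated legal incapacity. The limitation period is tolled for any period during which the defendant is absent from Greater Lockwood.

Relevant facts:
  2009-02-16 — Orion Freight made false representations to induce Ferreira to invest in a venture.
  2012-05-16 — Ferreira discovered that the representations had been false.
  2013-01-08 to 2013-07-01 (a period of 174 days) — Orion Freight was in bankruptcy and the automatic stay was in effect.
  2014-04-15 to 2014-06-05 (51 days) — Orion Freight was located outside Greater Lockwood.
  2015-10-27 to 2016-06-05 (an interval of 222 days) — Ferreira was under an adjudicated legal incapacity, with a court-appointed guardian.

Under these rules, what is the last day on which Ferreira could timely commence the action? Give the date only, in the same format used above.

Because discovery on 2012-05-16 post-dates the 2009-02-16 act, accrual under the later-of rule falls on 2012-05-16.
The untolled deadline — 42 months after 2012-05-16 — is 2015-11-16.
The period was tolled for 174 days by the automatic bankruptcy stay (2013-01-08 to 2013-07-01), pushing the deadline to 2016-05-08.
The period was tolled for 51 days by the defendant's absence from the jurisdiction (2014-04-15 to 2014-06-05), pushing the deadline to 2016-06-28.
Because the plaintiff's legal incapacity ran from 2015-10-27 to 2016-06-05, the deadline is extended by 222 days to 2017-02-05.

2017-02-05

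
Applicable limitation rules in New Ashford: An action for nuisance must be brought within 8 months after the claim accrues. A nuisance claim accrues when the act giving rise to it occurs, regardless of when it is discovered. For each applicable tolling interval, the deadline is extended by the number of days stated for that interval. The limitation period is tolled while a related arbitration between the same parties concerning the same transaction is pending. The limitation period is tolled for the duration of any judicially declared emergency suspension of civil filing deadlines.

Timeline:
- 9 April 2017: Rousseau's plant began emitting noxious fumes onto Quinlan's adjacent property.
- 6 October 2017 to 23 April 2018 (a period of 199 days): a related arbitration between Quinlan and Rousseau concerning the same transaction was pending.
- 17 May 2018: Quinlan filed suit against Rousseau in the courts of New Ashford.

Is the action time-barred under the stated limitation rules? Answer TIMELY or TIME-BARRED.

TIMELY

The limitation period began to run on 9 April 2017.
8 months from 9 April 2017 is 9 December 2017.
The pending related arbitration from 6 October 2017 to 23 April 2018 tolled the period for 199 days, extending the deadline to 26 June 2018.
Quinlan filed on 17 May 2018, before the 26 June 2018 deadline, so the action is timely.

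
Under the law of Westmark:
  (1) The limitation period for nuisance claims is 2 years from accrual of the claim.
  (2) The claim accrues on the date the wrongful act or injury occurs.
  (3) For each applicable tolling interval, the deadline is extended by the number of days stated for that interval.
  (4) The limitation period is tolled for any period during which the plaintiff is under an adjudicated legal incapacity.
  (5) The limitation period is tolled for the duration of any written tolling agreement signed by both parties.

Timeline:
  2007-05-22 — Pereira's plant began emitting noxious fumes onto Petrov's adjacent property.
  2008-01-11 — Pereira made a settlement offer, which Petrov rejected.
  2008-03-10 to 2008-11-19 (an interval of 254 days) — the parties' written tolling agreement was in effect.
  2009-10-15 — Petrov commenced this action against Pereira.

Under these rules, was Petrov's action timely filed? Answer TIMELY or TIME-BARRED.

The claim accrued on 2007-05-22, the date of the act.
Adding the 2 years base period to 2007-05-22 gives a deadline of 2009-05-22, before any tolling.
Because the written tolling agreement ran from 2008-03-10 to 2008-11-19, the deadline is extended by 254 days to 2010-01-31.
The other events in the timeline have no effect on the limitation period under the stated rules.
Filing on 2009-10-15 beat the 2010-01-31 deadline — the action is timely.

TIMELY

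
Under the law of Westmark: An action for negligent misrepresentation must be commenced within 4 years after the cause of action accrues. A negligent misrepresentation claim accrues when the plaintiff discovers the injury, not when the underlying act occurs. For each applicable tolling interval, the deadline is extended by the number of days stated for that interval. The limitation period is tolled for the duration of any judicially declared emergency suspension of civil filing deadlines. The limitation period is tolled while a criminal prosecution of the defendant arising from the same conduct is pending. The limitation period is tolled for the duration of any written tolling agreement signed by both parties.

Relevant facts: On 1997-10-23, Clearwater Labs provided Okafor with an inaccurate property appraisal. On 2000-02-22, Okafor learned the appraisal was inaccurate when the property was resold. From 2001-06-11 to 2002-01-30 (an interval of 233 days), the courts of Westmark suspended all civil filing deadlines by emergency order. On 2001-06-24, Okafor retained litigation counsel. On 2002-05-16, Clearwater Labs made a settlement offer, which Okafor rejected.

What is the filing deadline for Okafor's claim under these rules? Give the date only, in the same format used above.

2004-10-12

The claim did not accrue until Okafor discovered the injury on 2000-02-22; the 1997-10-23 act date does not start the clock under the stated rule.
Adding the 4 years base period to 2000-02-22 gives a deadline of 2004-02-22, before any tolling.
Because the emergency suspension of filing deadlines ran from 2001-06-11 to 2002-01-30, the deadline is extended by 233 days to 2004-10-12.
The other events in the timeline have no effect on the limitation period under the stated rules.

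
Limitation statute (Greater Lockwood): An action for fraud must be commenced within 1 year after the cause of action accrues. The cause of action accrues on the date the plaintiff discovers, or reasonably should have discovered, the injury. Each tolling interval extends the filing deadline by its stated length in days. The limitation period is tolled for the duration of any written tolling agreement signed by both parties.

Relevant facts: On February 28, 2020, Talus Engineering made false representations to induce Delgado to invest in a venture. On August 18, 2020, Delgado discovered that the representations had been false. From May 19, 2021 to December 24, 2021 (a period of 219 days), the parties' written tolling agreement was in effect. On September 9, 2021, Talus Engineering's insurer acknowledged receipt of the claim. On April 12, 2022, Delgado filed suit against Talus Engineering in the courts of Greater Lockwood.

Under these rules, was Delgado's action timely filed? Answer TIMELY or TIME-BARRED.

TIME-BARRED

The claim did not accrue until Delgado discovered the injury on August 18, 2020; the February 28, 2020 act date does not start the clock under the stated rule.
Adding the 1 year base period to August 18, 2020 gives a deadline of August 18, 2021, before any tolling.
Because the written tolling agreement ran from May 19, 2021 to December 24, 2021, the deadline is extended by 219 days to March 25, 2022.
The other events in the timeline have no effect on the limitation period under the stated rules.
The April 12, 2022 filing falls after the March 25, 2022 deadline; the claim is time-barred.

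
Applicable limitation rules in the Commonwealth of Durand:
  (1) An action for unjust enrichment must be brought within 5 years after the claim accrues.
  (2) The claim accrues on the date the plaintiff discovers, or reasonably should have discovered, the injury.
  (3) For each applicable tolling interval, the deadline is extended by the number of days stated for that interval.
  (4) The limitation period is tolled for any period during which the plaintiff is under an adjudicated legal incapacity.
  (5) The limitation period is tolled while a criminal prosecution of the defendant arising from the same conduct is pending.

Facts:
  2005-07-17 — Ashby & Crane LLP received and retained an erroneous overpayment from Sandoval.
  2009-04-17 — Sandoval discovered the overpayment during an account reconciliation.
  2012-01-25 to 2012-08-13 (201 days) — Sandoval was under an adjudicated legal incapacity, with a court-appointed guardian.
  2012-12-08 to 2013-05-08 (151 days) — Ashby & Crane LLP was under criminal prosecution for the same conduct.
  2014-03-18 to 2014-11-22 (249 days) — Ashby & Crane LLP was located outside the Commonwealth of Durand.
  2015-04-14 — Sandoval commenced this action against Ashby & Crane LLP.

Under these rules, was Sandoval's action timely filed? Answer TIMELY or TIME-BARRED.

TIME-BARRED

Accrual is tied to discovery, so the period began on 2009-04-17 rather than on 2005-07-17 when the act occurred.
Adding the 5 years base period to 2009-04-17 gives a deadline of 2014-04-17, before any tolling.
The plaintiff's legal incapacity from 2012-01-25 to 2012-08-13 tolled the period for 201 days, extending the deadline to 2014-11-04.
Because the pending criminal prosecution ran from 2012-12-08 to 2013-05-08, the deadline is extended by 151 days to 2015-04-04.
The defendant's absence from the jurisdiction from 2014-03-18 to 2014-11-22 does not toll the period, because no stated rule makes the defendant's absence a tolling event.
Sandoval filed on 2015-04-14, after the 2015-04-04 deadline, so the action is time-barred.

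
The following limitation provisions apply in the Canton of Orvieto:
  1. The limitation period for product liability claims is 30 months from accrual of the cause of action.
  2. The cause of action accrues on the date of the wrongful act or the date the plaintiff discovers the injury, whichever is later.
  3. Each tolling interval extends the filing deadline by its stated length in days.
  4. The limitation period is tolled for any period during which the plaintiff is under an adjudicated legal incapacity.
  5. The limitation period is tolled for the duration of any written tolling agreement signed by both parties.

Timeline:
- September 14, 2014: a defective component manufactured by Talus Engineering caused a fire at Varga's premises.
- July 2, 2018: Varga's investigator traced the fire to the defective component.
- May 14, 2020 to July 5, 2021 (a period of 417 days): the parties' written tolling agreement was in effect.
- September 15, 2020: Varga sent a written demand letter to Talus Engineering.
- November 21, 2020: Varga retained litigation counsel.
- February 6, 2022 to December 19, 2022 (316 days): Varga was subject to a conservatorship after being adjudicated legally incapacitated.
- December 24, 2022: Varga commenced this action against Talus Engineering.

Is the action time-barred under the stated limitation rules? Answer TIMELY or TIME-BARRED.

Taking the later of the act (September 14, 2014) and discovery (July 2, 2018), the claim accrued on July 2, 2018.
The untolled deadline — 30 months after July 2, 2018 — is January 2, 2021.
The period was tolled for 417 days by the written tolling agreement (May 14, 2020 to July 5, 2021), pushing the deadline to February 23, 2022.
Because the plaintiff's legal incapacity ran from February 6, 2022 to December 19, 2022, the deadline is extended by 316 days to January 5, 2023.
None of the other events listed affects the running of the period under the stated rules.
Varga filed on December 24, 2022, before the January 5, 2023 deadline, so the action is timely.

TIMELY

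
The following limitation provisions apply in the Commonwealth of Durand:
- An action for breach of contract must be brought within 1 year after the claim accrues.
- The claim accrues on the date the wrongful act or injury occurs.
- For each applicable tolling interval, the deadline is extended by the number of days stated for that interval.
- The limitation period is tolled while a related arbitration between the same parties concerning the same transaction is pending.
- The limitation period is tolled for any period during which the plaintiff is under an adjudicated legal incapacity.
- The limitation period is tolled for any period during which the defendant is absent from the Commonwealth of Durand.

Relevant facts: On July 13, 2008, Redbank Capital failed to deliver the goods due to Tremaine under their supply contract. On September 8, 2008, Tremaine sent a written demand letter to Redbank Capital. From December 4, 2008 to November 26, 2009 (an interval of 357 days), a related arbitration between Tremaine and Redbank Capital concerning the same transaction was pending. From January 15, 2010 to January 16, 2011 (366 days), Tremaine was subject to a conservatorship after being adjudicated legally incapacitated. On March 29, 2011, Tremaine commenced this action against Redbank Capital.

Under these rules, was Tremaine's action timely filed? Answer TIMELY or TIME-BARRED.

TIMELY

The claim accrued on July 13, 2008, when the wrongful act occurred.
The untolled deadline — 1 year after July 13, 2008 — is July 13, 2009.
The pending related arbitration from December 4, 2008 to November 26, 2009 tolled the period for 357 days, extending the deadline to July 5, 2010.
Because the plaintiff's legal incapacity ran from January 15, 2010 to January 16, 2011, the deadline is extended by 366 days to July 6, 2011.
Nothing else in the chronology tolls or restarts the period.
Tremaine filed on March 29, 2011, before the July 6, 2011 deadline, so the action is timely.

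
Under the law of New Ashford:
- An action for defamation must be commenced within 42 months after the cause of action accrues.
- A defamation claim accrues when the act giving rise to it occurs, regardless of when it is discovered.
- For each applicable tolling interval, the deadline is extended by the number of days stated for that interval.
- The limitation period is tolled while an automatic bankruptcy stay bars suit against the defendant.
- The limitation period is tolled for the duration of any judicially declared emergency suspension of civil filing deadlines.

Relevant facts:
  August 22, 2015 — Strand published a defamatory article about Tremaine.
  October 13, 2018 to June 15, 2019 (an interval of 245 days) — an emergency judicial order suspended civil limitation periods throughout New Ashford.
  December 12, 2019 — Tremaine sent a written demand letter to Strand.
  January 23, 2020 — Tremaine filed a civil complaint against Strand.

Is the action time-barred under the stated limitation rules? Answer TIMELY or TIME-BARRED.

The cause of action accrued on August 22, 2015, the date of the act.
Adding the 42 months base period to August 22, 2015 gives a deadline of February 22, 2019, before any tolling.
The period was tolled for 245 days by the emergency suspension of filing deadlines (October 13, 2018 to June 15, 2019), pushing the deadline to October 25, 2019.
None of the other events listed affects the running of the period under the stated rules.
The January 23, 2020 filing falls after the October 25, 2019 deadline; the claim is time-barred.

TIME-BARRED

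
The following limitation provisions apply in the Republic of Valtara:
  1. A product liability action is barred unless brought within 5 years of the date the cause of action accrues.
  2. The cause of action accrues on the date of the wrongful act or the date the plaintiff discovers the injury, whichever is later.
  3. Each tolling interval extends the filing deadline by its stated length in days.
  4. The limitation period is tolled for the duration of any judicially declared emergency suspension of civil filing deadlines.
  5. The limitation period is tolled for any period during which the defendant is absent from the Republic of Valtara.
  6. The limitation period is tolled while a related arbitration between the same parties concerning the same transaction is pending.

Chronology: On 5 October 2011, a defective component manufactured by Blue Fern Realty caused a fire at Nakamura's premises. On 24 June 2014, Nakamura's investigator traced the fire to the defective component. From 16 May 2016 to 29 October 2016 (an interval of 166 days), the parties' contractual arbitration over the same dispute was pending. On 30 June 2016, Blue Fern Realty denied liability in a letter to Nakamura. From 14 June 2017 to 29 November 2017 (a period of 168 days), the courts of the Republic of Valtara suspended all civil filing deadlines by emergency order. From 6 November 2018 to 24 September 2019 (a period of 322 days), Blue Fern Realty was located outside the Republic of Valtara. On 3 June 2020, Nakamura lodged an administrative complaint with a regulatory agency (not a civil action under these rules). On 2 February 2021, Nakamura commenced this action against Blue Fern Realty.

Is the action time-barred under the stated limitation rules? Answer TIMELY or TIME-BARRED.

The claim accrued on 24 June 2014 — the later of the 5 October 2011 act and the 24 June 2014 discovery.
5 years from 24 June 2014 is 24 June 2019.
The period was tolled for 166 days by the pending related arbitration (16 May 2016 to 29 October 2016), pushing the deadline to 7 December 2019.
The emergency suspension of filing deadlines from 14 June 2017 to 29 November 2017 tolled the period for 168 days, extending the deadline to 23 May 2020.
The defendant's absence from the jurisdiction from 6 November 2018 to 24 September 2019 tolled the period for 322 days, extending the deadline to 10 April 2021.
None of the other events listed affects the running of the period under the stated rules.
Nakamura filed on 2 February 2021, before the 10 April 2021 deadline, so the action is timely.

TIMELY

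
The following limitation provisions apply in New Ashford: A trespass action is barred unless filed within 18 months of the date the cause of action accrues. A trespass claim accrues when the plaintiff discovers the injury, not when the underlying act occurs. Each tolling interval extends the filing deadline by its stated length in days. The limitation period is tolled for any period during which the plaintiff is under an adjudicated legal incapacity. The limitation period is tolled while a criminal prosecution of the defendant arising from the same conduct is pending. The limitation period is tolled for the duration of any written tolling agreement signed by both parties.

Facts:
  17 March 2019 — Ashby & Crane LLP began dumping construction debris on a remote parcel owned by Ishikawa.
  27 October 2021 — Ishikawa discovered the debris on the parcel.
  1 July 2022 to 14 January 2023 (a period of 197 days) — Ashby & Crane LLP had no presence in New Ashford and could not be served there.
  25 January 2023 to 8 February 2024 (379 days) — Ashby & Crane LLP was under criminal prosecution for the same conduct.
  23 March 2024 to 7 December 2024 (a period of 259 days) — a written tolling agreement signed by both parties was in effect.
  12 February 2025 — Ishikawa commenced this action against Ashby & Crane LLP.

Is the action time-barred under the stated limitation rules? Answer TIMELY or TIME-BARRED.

TIME-BARRED

Accrual is tied to discovery, so the period began on 27 October 2021 rather than on 17 March 2019 when the act occurred.
Adding the 18 months base period to 27 October 2021 gives a deadline of 27 April 2023, before any tolling.
The pending criminal prosecution from 25 January 2023 to 8 February 2024 tolled the period for 379 days, extending the deadline to 10 May 2024.
The period was tolled for 259 days by the written tolling agreement (23 March 2024 to 7 December 2024), pushing the deadline to 24 January 2025.
Although the defendant's absence ran from 1 July 2022 to 14 January 2023, the stated rules do not make that a tolling event, so it is disregarded.
Filing on 12 February 2025 missed the 24 January 2025 deadline — the action is time-barred.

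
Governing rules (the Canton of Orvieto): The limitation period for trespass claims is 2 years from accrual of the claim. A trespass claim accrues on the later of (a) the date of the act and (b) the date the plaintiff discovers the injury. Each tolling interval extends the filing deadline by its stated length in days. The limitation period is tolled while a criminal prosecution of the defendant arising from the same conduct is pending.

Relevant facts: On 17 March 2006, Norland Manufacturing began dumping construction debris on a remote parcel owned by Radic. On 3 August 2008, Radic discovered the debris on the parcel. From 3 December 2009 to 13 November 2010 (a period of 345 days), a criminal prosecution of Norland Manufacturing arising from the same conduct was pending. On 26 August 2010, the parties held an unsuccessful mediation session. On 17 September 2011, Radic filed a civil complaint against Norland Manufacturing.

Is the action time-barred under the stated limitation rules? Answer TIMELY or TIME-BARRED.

TIME-BARRED

The claim accrued on 3 August 2008 — the later of the 17 March 2006 act and the 3 August 2008 discovery.
The untolled deadline — 2 years after 3 August 2008 — is 3 August 2010.
The period was tolled for 345 days by the pending criminal prosecution (3 December 2009 to 13 November 2010), pushing the deadline to 14 July 2011.
Nothing else in the chronology tolls or restarts the period.
The 17 September 2011 filing falls after the 14 July 2011 deadline; the claim is time-barred.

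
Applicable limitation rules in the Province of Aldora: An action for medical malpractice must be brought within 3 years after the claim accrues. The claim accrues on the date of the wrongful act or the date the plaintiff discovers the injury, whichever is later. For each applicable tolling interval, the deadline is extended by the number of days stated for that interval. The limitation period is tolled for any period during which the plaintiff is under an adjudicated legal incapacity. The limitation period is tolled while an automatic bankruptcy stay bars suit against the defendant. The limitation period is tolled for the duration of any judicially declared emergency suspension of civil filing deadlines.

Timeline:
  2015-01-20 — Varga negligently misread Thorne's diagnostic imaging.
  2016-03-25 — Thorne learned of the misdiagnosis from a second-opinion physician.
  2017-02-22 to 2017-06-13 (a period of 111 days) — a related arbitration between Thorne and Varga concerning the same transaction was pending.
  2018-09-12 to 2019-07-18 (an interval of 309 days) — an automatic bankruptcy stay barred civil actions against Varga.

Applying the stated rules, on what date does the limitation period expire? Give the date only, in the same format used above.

The claim accrued on 2016-03-25 — the later of the 2015-01-20 act and the 2016-03-25 discovery.
3 years from 2016-03-25 is 2019-03-25.
The automatic bankruptcy stay from 2018-09-12 to 2019-07-18 tolled the period for 309 days, extending the deadline to 2020-01-28.
No stated provision tolls the period for a pending arbitration, so the interval from 2017-02-22 to 2017-06-13 has no effect on the deadline.

2020-01-28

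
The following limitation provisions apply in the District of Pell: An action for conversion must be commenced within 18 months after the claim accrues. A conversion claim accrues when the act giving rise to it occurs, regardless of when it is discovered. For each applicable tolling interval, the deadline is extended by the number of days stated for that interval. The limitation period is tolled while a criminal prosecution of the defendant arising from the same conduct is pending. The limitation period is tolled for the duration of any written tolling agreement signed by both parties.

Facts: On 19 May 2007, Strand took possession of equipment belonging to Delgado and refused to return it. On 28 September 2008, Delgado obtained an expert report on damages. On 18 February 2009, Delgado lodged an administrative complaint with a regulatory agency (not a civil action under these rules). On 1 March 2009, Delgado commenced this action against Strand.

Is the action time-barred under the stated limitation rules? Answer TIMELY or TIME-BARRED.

TIME-BARRED

The claim accrued on 19 May 2007, when the wrongful act occurred.
18 months from 19 May 2007 is 19 November 2008.
None of the other events listed affects the running of the period under the stated rules.
Filing on 1 March 2009 missed the 19 November 2008 deadline — the action is time-barred.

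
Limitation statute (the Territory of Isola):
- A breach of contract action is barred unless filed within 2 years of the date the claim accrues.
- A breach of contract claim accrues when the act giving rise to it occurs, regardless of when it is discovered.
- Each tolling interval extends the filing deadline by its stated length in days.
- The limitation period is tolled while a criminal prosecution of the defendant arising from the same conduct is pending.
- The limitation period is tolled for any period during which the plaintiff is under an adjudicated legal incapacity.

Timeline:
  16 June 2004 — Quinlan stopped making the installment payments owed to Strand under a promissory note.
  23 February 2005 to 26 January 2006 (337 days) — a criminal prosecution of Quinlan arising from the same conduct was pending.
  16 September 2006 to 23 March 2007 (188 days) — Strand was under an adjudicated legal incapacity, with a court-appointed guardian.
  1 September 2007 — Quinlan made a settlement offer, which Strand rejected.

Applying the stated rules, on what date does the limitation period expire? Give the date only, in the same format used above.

The limitation period began to run on 16 June 2004.
2 years from 16 June 2004 is 16 June 2006.
The period was tolled for 337 days by the pending criminal prosecution (23 February 2005 to 26 January 2006), pushing the deadline to 19 May 2007.
The period was tolled for 188 days by the plaintiff's legal incapacity (16 September 2006 to 23 March 2007), pushing the deadline to 23 November 2007.
The other events in the timeline have no effect on the limitation period under the stated rules.

23 November 2007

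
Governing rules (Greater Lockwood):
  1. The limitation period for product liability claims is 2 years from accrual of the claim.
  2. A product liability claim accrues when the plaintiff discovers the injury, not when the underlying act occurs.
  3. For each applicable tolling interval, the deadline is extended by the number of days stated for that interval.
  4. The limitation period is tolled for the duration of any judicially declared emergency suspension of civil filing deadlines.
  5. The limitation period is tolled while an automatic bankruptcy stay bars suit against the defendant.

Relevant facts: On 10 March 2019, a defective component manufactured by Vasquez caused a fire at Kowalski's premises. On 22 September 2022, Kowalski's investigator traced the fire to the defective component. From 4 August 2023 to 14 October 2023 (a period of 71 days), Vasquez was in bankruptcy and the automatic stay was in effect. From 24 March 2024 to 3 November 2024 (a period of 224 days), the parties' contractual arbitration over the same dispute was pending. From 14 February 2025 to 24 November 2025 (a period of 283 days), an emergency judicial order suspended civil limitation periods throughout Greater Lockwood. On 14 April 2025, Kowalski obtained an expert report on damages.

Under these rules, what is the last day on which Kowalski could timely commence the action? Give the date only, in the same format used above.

The claim did not accrue until Kowalski discovered the injury on 22 September 2022; the 10 March 2019 act date does not start the clock under the stated rule.
Adding the 2 years base period to 22 September 2022 gives a deadline of 22 September 2024, before any tolling.
The automatic bankruptcy stay from 4 August 2023 to 14 October 2023 tolled the period for 71 days, extending the deadline to 2 December 2024.
The emergency suspension of filing deadlines starting 14 February 2025 came too late — the period had run on 2 December 2024 — and so does not extend the deadline.
No stated provision tolls the period for a pending arbitration, so the interval from 24 March 2024 to 3 November 2024 has no effect on the deadline.
The other events in the timeline have no effect on the limitation period under the stated rules.

2 December 2024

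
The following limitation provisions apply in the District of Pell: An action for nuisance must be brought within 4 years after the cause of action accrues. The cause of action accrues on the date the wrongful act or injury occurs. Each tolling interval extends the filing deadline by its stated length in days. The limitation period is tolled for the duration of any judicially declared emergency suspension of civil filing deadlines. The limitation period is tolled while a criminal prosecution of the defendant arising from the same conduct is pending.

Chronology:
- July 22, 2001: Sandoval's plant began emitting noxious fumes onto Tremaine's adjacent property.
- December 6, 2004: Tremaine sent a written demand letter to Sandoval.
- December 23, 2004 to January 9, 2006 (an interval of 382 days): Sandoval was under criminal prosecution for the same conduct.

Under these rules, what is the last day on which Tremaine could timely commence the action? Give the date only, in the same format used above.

August 8, 2006

The claim accrued on July 22, 2001, when the wrongful act occurred.
The untolled deadline — 4 years after July 22, 2001 — is July 22, 2005.
Because the pending criminal prosecution ran from December 23, 2004 to January 9, 2006, the deadline is extended by 382 days to August 8, 2006.
The other events in the timeline have no effect on the limitation period under the stated rules.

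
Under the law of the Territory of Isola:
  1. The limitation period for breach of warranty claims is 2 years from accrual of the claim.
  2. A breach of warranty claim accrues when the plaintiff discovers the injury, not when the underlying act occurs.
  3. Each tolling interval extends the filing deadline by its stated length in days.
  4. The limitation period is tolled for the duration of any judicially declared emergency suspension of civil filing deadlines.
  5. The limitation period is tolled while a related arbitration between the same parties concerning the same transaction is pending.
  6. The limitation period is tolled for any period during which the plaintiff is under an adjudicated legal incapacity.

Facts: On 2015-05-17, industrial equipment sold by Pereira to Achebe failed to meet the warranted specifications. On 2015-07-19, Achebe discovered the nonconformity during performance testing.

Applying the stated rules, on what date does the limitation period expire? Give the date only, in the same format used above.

2017-07-19

The claim did not accrue until Achebe discovered the injury on 2015-07-19; the 2015-05-17 act date does not start the clock under the stated rule.
Adding the 2 years base period to 2015-07-19 gives a deadline of 2017-07-19, before any tolling.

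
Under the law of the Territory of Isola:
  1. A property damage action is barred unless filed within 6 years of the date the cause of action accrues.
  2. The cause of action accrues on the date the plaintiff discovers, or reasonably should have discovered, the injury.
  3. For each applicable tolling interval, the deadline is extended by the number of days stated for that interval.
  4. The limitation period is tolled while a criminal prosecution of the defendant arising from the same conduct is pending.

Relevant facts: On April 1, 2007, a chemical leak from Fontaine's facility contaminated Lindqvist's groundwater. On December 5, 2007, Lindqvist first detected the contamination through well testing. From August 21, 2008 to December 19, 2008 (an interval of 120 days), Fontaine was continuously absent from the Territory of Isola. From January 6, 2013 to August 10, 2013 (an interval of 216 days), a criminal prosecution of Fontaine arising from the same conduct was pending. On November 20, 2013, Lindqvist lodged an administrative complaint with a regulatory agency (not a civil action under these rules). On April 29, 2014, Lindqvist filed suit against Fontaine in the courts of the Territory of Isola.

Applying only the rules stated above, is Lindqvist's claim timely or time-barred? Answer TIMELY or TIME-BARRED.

TIMELY

Under the discovery rule, the claim accrued on December 5, 2007, when Lindqvist discovered the injury — not on the April 1, 2007 date of the underlying act.
6 years from December 5, 2007 is December 5, 2013.
The pending criminal prosecution from January 6, 2013 to August 10, 2013 tolled the period for 216 days, extending the deadline to July 9, 2014.
The defendant's absence from the jurisdiction from August 21, 2008 to December 19, 2008 does not toll the period, because no stated rule makes the defendant's absence a tolling event.
None of the other events listed affects the running of the period under the stated rules.
Lindqvist filed on April 29, 2014, before the July 9, 2014 deadline, so the action is timely.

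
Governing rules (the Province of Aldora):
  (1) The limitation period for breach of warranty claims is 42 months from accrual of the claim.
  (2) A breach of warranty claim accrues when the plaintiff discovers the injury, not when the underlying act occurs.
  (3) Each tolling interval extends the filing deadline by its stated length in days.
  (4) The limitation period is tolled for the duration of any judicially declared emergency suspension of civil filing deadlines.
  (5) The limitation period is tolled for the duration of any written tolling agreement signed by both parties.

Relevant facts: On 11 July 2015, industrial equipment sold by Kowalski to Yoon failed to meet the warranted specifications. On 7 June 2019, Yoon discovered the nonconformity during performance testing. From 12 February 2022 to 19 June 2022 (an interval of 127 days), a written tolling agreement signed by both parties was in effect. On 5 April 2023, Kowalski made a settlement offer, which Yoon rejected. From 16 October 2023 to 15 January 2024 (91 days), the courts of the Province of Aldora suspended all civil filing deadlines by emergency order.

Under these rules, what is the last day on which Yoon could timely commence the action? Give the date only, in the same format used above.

The claim did not accrue until Yoon discovered the injury on 7 June 2019; the 11 July 2015 act date does not start the clock under the stated rule.
42 months from 7 June 2019 is 7 December 2022.
Because the written tolling agreement ran from 12 February 2022 to 19 June 2022, the deadline is extended by 127 days to 13 April 2023.
The emergency suspension of filing deadlines starting 16 October 2023 came too late — the period had run on 13 April 2023 — and so does not extend the deadline.
The other events in the timeline have no effect on the limitation period under the stated rules.

13 April 2023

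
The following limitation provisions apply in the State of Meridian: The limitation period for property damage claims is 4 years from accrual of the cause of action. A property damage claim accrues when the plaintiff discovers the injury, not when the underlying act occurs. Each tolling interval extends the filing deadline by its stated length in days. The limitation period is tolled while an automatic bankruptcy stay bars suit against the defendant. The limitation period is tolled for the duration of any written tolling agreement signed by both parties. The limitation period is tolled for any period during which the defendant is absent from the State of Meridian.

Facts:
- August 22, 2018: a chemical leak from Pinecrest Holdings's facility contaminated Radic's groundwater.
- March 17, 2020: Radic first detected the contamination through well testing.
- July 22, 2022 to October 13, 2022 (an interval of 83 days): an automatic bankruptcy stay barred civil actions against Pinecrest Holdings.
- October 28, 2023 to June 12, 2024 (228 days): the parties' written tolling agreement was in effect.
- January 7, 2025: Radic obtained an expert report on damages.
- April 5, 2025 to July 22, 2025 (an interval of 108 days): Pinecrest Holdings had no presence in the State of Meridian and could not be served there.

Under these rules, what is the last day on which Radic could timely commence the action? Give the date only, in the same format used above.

January 22, 2025

The claim did not accrue until Radic discovered the injury on March 17, 2020; the August 22, 2018 act date does not start the clock under the stated rule.
The untolled deadline — 4 years after March 17, 2020 — is March 17, 2024.
The automatic bankruptcy stay from July 22, 2022 to October 13, 2022 tolled the period for 83 days, extending the deadline to June 8, 2024.
The period was tolled for 228 days by the written tolling agreement (October 28, 2023 to June 12, 2024), pushing the deadline to January 22, 2025.
The defendant's absence from the jurisdiction from April 5, 2025 to July 22, 2025 began after the period had already run on January 22, 2025, so it has no tolling effect.
The other events in the timeline have no effect on the limitation period under the stated rules.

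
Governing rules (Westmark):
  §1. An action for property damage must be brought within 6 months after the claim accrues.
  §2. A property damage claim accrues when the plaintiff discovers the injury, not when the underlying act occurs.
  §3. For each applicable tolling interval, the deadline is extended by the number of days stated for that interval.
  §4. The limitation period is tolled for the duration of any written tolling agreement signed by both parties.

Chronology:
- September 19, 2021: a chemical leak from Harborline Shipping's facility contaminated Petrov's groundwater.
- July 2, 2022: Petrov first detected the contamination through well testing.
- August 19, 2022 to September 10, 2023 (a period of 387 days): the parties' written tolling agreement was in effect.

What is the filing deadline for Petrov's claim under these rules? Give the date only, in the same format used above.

Accrual is tied to discovery, so the period began on July 2, 2022 rather than on September 19, 2021 when the act occurred.
Adding the 6 months base period to July 2, 2022 gives a deadline of January 2, 2023, before any tolling.
The period was tolled for 387 days by the written tolling agreement (August 19, 2022 to September 10, 2023), pushing the deadline to January 24, 2024.

January 24, 2024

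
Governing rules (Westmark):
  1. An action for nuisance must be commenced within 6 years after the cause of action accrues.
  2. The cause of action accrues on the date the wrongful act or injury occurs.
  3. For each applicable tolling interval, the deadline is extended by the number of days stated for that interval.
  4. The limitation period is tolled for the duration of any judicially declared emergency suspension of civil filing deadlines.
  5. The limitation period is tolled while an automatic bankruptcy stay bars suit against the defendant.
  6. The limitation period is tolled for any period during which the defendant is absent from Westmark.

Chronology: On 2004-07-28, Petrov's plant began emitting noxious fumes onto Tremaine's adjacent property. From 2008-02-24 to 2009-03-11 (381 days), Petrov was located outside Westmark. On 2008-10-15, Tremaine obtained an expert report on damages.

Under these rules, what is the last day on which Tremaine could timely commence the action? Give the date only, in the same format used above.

The claim accrued on 2004-07-28, when the wrongful act occurred.
Adding the 6 years base period to 2004-07-28 gives a deadline of 2010-07-28, before any tolling.
Because the defendant's absence from the jurisdiction ran from 2008-02-24 to 2009-03-11, the deadline is extended by 381 days to 2011-08-13.
Nothing else in the chronology tolls or restarts the period.

2011-08-13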